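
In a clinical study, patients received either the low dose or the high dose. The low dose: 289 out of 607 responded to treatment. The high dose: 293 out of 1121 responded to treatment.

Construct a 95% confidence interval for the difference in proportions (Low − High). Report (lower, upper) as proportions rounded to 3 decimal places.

p̂₁ = 289/607 = 0.4761 and p̂₂ = 293/1121 = 0.2614.
SE₁ = √(p̂₁(1−p̂₁)/n₁) = √(0.4761·0.5239/607) = 0.02027; SE₂ = √(0.2614·0.7386/1121) = 0.01312.
Independent samples: SE of the difference = √(SE₁² + SE₂²) = √(0.0004108729 + 0.0001721344) = 0.02415.
z* for 95% confidence is 1.960, so the margin of error is 1.960 × 0.02415 = 0.04733.
Point estimate p̂₁ − p̂₂ = 0.4761 − 0.2614 = 0.2147.
0.2147 ± 0.04733 → (0.167, 0.262).

(0.167, 0.262)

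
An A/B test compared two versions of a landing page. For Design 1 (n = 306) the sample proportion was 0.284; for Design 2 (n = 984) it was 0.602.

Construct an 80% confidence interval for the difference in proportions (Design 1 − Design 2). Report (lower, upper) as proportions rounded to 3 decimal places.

(-0.357, -0.279)

Each SE is √(p̂(1−p̂)/n): √(0.2840·0.7160/306) = 0.02578 and √(0.6020·0.3980/984) = 0.01560.
SE(p̂₁ − p̂₂) = √(SE₁² + SE₂²) = √(0.0006646084 + 0.00024336) = 0.03013, since the two samples are independent.
At 80% confidence z* = 1.282; margin = 1.282 × 0.03013 = 0.03863.
The difference is 0.2840 − 0.6020 = -0.3180, so the interval is -0.3180 ± 0.03863 = (-0.357, -0.279).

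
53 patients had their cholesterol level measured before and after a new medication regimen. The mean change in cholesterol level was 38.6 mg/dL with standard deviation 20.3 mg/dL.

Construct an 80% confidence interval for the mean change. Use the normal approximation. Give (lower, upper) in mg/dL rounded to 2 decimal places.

This is a matched-pairs design, so SE = s_d/√n = 20.3/√53 = 2.7884.
Margin = 1.282 × 2.7884 = 3.5747; the interval is 38.6 ± 3.5747 = (35.03, 42.17).

(35.03, 42.17)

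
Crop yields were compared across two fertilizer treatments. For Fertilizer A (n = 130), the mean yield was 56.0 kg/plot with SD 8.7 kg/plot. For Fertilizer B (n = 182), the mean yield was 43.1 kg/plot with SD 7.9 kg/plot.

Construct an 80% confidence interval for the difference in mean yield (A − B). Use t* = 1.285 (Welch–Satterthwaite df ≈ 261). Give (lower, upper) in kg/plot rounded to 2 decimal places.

Standard errors of each mean: 8.7/√130 = 0.7630 and 7.9/√182 = 0.5856.
SE(x̄₁ − x̄₂) = √(0.7630² + 0.5856²) = 0.9618 for independent samples with unequal variances.
With t* = 1.285, the margin is 1.285 × 0.9618 = 1.2359.
x̄₁ − x̄₂ = 56.0 − 43.1 = 12.9000; the interval is 12.9000 ± 1.2359 = (11.66, 14.14).

(11.66, 14.14)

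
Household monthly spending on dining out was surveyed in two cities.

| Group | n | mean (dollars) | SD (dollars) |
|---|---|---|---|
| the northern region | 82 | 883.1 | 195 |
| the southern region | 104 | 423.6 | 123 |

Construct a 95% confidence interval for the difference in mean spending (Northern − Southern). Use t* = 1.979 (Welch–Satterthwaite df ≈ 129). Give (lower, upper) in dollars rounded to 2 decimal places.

(410.65, 508.35)

SE₁ = s₁/√n₁ = 195/√82 = 21.5341; SE₂ = 123/√104 = 12.0611.
Independent samples, unequal variances: SE_diff = √(SE₁² + SE₂²) = √(463.71746281 + 145.47013321) = 24.6817.
t* = 1.979, so margin of error = 1.979 × 24.6817 = 48.8451.
Difference in means = 883.1 − 423.6 = 459.5000.
459.5000 ± 48.8451 → (410.65, 508.35).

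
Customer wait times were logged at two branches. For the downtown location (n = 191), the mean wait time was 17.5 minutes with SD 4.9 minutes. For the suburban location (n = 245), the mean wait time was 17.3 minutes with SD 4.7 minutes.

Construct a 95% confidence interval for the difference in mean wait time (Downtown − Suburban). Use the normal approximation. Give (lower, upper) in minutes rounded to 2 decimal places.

SE₁ = s₁/√n₁ = 4.9/√191 = 0.3546; SE₂ = 4.7/√245 = 0.3003.
Independent samples, unequal variances: SE_diff = √(SE₁² + SE₂²) = √(0.12574116 + 0.09018009) = 0.4647.
z* = 1.960, so margin of error = 1.960 × 0.4647 = 0.9108.
Difference in means = 17.5 − 17.3 = 0.2000.
0.2000 ± 0.9108 → (-0.71, 1.11).

(-0.71, 1.11)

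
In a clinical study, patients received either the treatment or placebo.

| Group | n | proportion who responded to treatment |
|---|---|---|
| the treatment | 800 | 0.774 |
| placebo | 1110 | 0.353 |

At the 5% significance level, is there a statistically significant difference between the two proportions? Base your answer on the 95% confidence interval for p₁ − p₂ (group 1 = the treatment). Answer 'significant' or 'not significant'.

Each SE is √(p̂(1−p̂)/n): √(0.7740·0.2260/800) = 0.01479 and √(0.3530·0.6470/1110) = 0.01434.
SE(p̂₁ − p̂₂) = √(SE₁² + SE₂²) = √(0.0002187441 + 0.0002056356) = 0.02060, since the two samples are independent.
At 95% confidence z* = 1.960; margin = 1.960 × 0.02060 = 0.04038.
The difference is 0.7740 − 0.3530 = 0.4210, so the interval is 0.4210 ± 0.04038 = (0.38062, 0.46138).
The interval (0.38062, 0.46138) does not contain 0, so the difference is significant.

significant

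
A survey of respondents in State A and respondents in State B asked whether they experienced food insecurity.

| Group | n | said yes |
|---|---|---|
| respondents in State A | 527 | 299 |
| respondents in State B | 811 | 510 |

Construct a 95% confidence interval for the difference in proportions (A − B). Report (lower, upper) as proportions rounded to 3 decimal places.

(-0.115, -0.008)

p̂₁ = 299/527 = 0.5674 and p̂₂ = 510/811 = 0.6289.
SE₁ = √(p̂₁(1−p̂₁)/n₁) = √(0.5674·0.4326/527) = 0.02158; SE₂ = √(0.6289·0.3711/811) = 0.01696.
Independent samples: SE of the difference = √(SE₁² + SE₂²) = √(0.0004656964 + 0.0002876416) = 0.02745.
z* for 95% confidence is 1.960, so the margin of error is 1.960 × 0.02745 = 0.05380.
Point estimate p̂₁ − p̂₂ = 0.5674 − 0.6289 = -0.0615.
-0.0615 ± 0.05380 → (-0.115, -0.008).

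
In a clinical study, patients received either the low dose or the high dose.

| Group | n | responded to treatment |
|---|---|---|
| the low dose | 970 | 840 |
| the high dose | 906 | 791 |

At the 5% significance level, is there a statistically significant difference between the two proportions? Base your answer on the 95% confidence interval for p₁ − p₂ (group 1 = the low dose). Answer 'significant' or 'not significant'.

p̂₁ = 840/970 = 0.8660 and p̂₂ = 791/906 = 0.8731.
SE₁ = √(p̂₁(1−p̂₁)/n₁) = √(0.8660·0.1340/970) = 0.01094; SE₂ = √(0.8731·0.1269/906) = 0.01106.
Independent samples: SE of the difference = √(SE₁² + SE₂²) = √(0.0001196836 + 0.0001223236) = 0.01556.
z* for 95% confidence is 1.960, so the margin of error is 1.960 × 0.01556 = 0.03050.
Point estimate p̂₁ − p̂₂ = 0.8660 − 0.8731 = -0.0071.
-0.0071 ± 0.03050 → (-0.03760, 0.02340).
The interval (-0.03760, 0.02340) contains 0, so the difference is not significant.

not significant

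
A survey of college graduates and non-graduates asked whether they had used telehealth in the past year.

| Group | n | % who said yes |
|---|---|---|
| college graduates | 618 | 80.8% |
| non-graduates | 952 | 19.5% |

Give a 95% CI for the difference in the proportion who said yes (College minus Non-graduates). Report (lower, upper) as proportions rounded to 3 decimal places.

(0.573, 0.653)

SE₁ = √(p̂₁(1−p̂₁)/n₁) = √(0.8080·0.1920/618) = 0.01584; SE₂ = √(0.1950·0.8050/952) = 0.01284.
Independent samples: SE of the difference = √(SE₁² + SE₂²) = √(0.0002509056 + 0.0001648656) = 0.02039.
z* for 95% confidence is 1.960, so the margin of error is 1.960 × 0.02039 = 0.03996.
Point estimate p̂₁ − p̂₂ = 0.8080 − 0.1950 = 0.6130.
0.6130 ± 0.03996 → (0.573, 0.653).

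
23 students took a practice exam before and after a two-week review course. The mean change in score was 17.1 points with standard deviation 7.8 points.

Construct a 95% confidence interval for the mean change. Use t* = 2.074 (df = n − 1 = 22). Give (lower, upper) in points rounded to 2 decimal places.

This is a matched-pairs design, so SE = s_d/√n = 7.8/√23 = 1.6264.
Margin = 2.074 × 1.6264 = 3.3732; the interval is 17.1 ± 3.3732 = (13.73, 20.47).

(13.73, 20.47)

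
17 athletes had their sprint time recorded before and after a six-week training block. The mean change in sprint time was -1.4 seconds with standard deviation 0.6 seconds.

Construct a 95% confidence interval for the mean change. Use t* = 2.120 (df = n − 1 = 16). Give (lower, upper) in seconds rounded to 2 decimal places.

This is a matched-pairs design, so SE = s_d/√n = 0.6/√17 = 0.1455.
Margin = 2.120 × 0.1455 = 0.3085; the interval is -1.4 ± 0.3085 = (-1.71, -1.09).

(-1.71, -1.09)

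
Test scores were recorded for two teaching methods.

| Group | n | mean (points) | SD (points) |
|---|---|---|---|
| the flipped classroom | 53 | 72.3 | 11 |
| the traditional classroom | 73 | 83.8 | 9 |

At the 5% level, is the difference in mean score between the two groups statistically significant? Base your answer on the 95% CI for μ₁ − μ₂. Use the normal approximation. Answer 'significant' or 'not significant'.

significant

SE₁ = s₁/√n₁ = 11/√53 = 1.5110; SE₂ = 9/√73 = 1.0534.
Independent samples, unequal variances: SE_diff = √(SE₁² + SE₂²) = √(2.283121 + 1.10965156) = 1.8419.
z* = 1.960, so margin of error = 1.960 × 1.8419 = 3.6101.
Difference in means = 72.3 − 83.8 = -11.5000.
-11.5000 ± 3.6101 → (-15.1101, -7.8899).
The interval (-15.1101, -7.8899) does not contain 0, so the difference is significant.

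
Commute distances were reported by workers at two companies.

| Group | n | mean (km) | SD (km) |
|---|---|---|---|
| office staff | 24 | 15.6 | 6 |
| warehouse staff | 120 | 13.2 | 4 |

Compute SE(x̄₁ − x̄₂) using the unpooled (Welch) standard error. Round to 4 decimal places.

1.2780

Standard errors of each mean: 6/√24 = 1.2247 and 4/√120 = 0.3651.
SE(x̄₁ − x̄₂) = √(1.2247² + 0.3651²) = 1.2780 for independent samples with unequal variances.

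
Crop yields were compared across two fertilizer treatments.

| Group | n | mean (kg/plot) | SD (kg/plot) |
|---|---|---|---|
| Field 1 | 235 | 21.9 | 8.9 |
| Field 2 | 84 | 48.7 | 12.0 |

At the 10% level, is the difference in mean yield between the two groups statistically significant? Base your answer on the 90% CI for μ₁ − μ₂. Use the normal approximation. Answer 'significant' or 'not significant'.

significant

SE₁ = s₁/√n₁ = 8.9/√235 = 0.5806; SE₂ = 12.0/√84 = 1.3093.
Independent samples, unequal variances: SE_diff = √(SE₁² + SE₂²) = √(0.33709636 + 1.71426649) = 1.4323.
z* = 1.645, so margin of error = 1.645 × 1.4323 = 2.3561.
Difference in means = 21.9 − 48.7 = -26.8000.
-26.8000 ± 2.3561 → (-29.1561, -24.4439).
The interval (-29.1561, -24.4439) does not contain 0, so the difference is significant.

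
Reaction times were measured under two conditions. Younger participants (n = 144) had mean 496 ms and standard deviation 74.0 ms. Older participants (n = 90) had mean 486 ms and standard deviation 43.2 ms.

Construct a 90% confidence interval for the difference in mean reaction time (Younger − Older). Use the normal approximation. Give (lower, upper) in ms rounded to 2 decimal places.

Per-group SEs: s₁/√n₁ = 74.0/√144 = 6.1667, s₂/√n₂ = 43.2/√90 = 4.5537.
Unpooled SE of the difference: √(38.02818889 + 20.73618369) = 7.6658.
Margin of error = z* · SE = 1.645 × 7.6658 = 12.6102.
x̄₁ − x̄₂ = 496 − 486 = 10.0000.
CI: 10.0000 ± 12.6102 = (-2.61, 22.61).

(-2.61, 22.61)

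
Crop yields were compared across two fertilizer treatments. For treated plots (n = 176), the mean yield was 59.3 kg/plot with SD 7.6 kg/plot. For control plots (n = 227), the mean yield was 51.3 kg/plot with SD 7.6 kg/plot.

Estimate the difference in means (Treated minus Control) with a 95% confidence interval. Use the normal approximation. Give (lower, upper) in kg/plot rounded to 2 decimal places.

Standard errors of each mean: 7.6/√176 = 0.5729 and 7.6/√227 = 0.5044.
SE(x̄₁ − x̄₂) = √(0.5729² + 0.5044²) = 0.7633 for independent samples with unequal variances.
With z* = 1.960, the margin is 1.960 × 0.7633 = 1.4961.
x̄₁ − x̄₂ = 59.3 − 51.3 = 8.0000; the interval is 8.0000 ± 1.4961 = (6.50, 9.50).

(6.50, 9.50)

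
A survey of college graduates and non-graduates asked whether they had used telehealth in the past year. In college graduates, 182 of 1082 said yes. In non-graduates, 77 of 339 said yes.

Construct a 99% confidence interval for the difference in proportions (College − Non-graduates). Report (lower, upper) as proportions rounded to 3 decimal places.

First, p̂₁ = 182/1082 = 0.1682; p̂₂ = 77/339 = 0.2271.
The two standard errors are √(0.1682×0.8318/1082) = 0.01137 and √(0.2271×0.7729/339) = 0.02275.
Because the samples are independent, SE_diff = √(0.01137² + 0.02275²) = 0.02543.
Using z* = 2.576 for 99%, ME = 2.576 × 0.02543 = 0.06551.
p̂₁ − p̂₂ = -0.0589; interval -0.0589 ± 0.06551 gives (-0.124, 0.007).

(-0.124, 0.007)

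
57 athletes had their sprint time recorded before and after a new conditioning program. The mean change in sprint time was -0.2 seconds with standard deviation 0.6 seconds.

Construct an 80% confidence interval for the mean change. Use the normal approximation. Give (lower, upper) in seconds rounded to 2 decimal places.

(-0.30, -0.10)

Paired design: SE = s_d/√n = 0.6/√57 = 0.0795.
z* = 1.282; margin of error = 1.282 × 0.0795 = 0.1019.
-0.2 ± 0.1019 → (-0.30, -0.10).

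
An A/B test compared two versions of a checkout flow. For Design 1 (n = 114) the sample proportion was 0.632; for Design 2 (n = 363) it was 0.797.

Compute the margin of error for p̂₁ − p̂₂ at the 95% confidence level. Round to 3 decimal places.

Each SE is √(p̂(1−p̂)/n): √(0.6320·0.3680/114) = 0.04517 and √(0.7970·0.2030/363) = 0.02111.
SE(p̂₁ − p̂₂) = √(SE₁² + SE₂²) = √(0.0020403289 + 0.0004456321) = 0.04986, since the two samples are independent.
At 95% confidence z* = 1.960; margin = 1.960 × 0.04986 = 0.09773.

0.098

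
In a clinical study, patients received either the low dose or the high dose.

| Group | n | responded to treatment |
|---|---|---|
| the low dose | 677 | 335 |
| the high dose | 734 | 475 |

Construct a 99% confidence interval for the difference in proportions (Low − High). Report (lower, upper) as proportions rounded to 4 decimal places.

First, p̂₁ = 335/677 = 0.4948; p̂₂ = 475/734 = 0.6471.
The two standard errors are √(0.4948×0.5052/677) = 0.01922 and √(0.6471×0.3529/734) = 0.01764.
Because the samples are independent, SE_diff = √(0.01922² + 0.01764²) = 0.02609.
Using z* = 2.576 for 99%, ME = 2.576 × 0.02609 = 0.06721.
p̂₁ − p̂₂ = -0.1523; interval -0.1523 ± 0.06721 gives (-0.2195, -0.0851).

(-0.2195, -0.0851)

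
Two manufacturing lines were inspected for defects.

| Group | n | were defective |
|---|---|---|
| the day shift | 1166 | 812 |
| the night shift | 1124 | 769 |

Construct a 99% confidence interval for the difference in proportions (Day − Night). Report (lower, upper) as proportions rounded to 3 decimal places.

(-0.038, 0.062)

Sample proportions: 812/1166 = 0.6964, 769/1124 = 0.6842.
Each SE is √(p̂(1−p̂)/n): √(0.6964·0.3036/1166) = 0.01347 and √(0.6842·0.3158/1124) = 0.01386.
SE(p̂₁ − p̂₂) = √(SE₁² + SE₂²) = √(0.0001814409 + 0.0001920996) = 0.01933, since the two samples are independent.
At 99% confidence z* = 2.576; margin = 2.576 × 0.01933 = 0.04979.
The difference is 0.6964 − 0.6842 = 0.0122, so the interval is 0.0122 ± 0.04979 = (-0.038, 0.062).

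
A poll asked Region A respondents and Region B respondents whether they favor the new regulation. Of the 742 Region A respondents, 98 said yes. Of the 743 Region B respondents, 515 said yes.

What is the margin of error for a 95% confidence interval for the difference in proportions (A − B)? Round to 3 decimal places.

Sample proportions: 98/742 = 0.1321, 515/743 = 0.6931.
Each SE is √(p̂(1−p̂)/n): √(0.1321·0.8679/742) = 0.01243 and √(0.6931·0.3069/743) = 0.01692.
SE(p̂₁ − p̂₂) = √(SE₁² + SE₂²) = √(0.0001545049 + 0.0002862864) = 0.02100, since the two samples are independent.
At 95% confidence z* = 1.960; margin = 1.960 × 0.02100 = 0.04116.

0.041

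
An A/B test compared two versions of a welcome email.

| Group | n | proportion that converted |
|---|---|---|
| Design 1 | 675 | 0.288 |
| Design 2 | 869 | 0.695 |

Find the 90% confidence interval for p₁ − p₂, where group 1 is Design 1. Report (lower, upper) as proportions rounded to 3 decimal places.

SE₁ = √(p̂₁(1−p̂₁)/n₁) = √(0.2880·0.7120/675) = 0.01743; SE₂ = √(0.6950·0.3050/869) = 0.01562.
Independent samples: SE of the difference = √(SE₁² + SE₂²) = √(0.0003038049 + 0.0002439844) = 0.02340.
z* for 90% confidence is 1.645, so the margin of error is 1.645 × 0.02340 = 0.03849.
Point estimate p̂₁ − p̂₂ = 0.2880 − 0.6950 = -0.4070.
-0.4070 ± 0.03849 → (-0.445, -0.369).

(-0.445, -0.369)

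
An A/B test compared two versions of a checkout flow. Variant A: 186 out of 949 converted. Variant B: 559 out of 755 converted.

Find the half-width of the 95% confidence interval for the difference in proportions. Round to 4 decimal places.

0.0402

Sample proportions: 186/949 = 0.1960, 559/755 = 0.7404.
Each SE is √(p̂(1−p̂)/n): √(0.1960·0.8040/949) = 0.01289 and √(0.7404·0.2596/755) = 0.01596.
SE(p̂₁ − p̂₂) = √(SE₁² + SE₂²) = √(0.0001661521 + 0.0002547216) = 0.02052, since the two samples are independent.
At 95% confidence z* = 1.960; margin = 1.960 × 0.02052 = 0.04022.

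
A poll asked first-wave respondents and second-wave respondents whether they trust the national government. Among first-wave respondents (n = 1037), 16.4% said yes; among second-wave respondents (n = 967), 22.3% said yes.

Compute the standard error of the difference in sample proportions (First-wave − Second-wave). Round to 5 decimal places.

0.01765

Each SE is √(p̂(1−p̂)/n): √(0.1640·0.8360/1037) = 0.01150 and √(0.2230·0.7770/967) = 0.01339.
SE(p̂₁ − p̂₂) = √(SE₁² + SE₂²) = √(0.00013225 + 0.0001792921) = 0.01765, since the two samples are independent.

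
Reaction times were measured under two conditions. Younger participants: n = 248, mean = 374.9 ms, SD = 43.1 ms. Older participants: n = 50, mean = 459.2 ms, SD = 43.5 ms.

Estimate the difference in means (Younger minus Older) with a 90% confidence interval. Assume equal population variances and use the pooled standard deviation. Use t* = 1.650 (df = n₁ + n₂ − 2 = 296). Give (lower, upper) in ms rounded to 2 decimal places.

(-95.34, -73.26)

Pooled variance s_p² = [247·43.1² + 49·43.5²] / (248+50−2) = 1863.3443, so s_p = 43.1665.
SE_diff = s_p·√(1/n₁ + 1/n₂) = 43.1665·√(1/248 + 1/50) = 6.6918.
t* = 1.650; margin = 1.650 × 6.6918 = 11.0415.
Difference = 374.9 − 459.2 = -84.3000.
-84.3000 ± 11.0415 → (-95.34, -73.26).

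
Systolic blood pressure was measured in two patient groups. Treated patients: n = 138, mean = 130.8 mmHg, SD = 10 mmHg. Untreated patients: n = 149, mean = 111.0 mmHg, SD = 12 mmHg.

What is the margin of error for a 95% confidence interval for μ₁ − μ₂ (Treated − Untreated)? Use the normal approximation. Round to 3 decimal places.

SE₁ = s₁/√n₁ = 10/√138 = 0.8513; SE₂ = 12/√149 = 0.9831.
Independent samples, unequal variances: SE_diff = √(SE₁² + SE₂²) = √(0.72471169 + 0.96648561) = 1.3005.
z* = 1.960, so margin of error = 1.960 × 1.3005 = 2.5490.

2.549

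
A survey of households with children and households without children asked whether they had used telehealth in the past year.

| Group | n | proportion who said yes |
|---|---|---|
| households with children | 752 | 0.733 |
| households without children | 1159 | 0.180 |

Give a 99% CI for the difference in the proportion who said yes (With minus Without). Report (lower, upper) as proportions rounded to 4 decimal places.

SE₁ = √(p̂₁(1−p̂₁)/n₁) = √(0.7330·0.2670/752) = 0.01613; SE₂ = √(0.1800·0.8200/1159) = 0.01128.
Independent samples: SE of the difference = √(SE₁² + SE₂²) = √(0.0002601769 + 0.0001272384) = 0.01968.
z* for 99% confidence is 2.576, so the margin of error is 2.576 × 0.01968 = 0.05070.
Point estimate p̂₁ − p̂₂ = 0.7330 − 0.1800 = 0.5530.
0.5530 ± 0.05070 → (0.5023, 0.6037).

(0.5023, 0.6037)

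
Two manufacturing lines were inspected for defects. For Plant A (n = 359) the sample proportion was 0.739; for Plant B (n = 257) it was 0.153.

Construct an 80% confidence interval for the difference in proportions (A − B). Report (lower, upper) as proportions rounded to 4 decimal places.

(0.5446, 0.6274)

Each SE is √(p̂(1−p̂)/n): √(0.7390·0.2610/359) = 0.02318 and √(0.1530·0.8470/257) = 0.02246.
SE(p̂₁ − p̂₂) = √(SE₁² + SE₂²) = √(0.0005373124 + 0.0005044516) = 0.03228, since the two samples are independent.
At 80% confidence z* = 1.282; margin = 1.282 × 0.03228 = 0.04138.
The difference is 0.7390 − 0.1530 = 0.5860, so the interval is 0.5860 ± 0.04138 = (0.5446, 0.6274).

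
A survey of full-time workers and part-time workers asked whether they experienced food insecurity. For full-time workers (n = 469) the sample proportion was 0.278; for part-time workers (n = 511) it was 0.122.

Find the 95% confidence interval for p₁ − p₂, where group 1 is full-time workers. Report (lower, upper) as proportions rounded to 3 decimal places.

(0.107, 0.205)

The two standard errors are √(0.2780×0.7220/469) = 0.02069 and √(0.1220×0.8780/511) = 0.01448.
Because the samples are independent, SE_diff = √(0.02069² + 0.01448²) = 0.02525.
Using z* = 1.960 for 95%, ME = 1.960 × 0.02525 = 0.04949.
p̂₁ − p̂₂ = 0.1560; interval 0.1560 ± 0.04949 gives (0.107, 0.205).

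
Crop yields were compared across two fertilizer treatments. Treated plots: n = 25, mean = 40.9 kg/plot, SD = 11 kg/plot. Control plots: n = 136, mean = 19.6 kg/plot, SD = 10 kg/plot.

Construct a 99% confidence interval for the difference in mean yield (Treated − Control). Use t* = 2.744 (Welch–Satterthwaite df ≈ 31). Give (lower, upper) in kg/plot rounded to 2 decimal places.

(14.82, 27.78)

Per-group SEs: s₁/√n₁ = 11/√25 = 2.2000, s₂/√n₂ = 10/√136 = 0.8575.
Unpooled SE of the difference: √(4.84 + 0.73530625) = 2.3612.
Margin of error = t* · SE = 2.744 × 2.3612 = 6.4791.
x̄₁ − x̄₂ = 40.9 − 19.6 = 21.3000.
CI: 21.3000 ± 6.4791 = (14.82, 27.78).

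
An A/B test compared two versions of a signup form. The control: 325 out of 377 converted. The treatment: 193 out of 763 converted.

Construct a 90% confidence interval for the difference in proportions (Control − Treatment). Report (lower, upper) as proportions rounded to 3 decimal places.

Sample proportions: 325/377 = 0.8621, 193/763 = 0.2529.
Each SE is √(p̂(1−p̂)/n): √(0.8621·0.1379/377) = 0.01776 and √(0.2529·0.7471/763) = 0.01574.
SE(p̂₁ − p̂₂) = √(SE₁² + SE₂²) = √(0.0003154176 + 0.0002477476) = 0.02373, since the two samples are independent.
At 90% confidence z* = 1.645; margin = 1.645 × 0.02373 = 0.03904.
The difference is 0.8621 − 0.2529 = 0.6092, so the interval is 0.6092 ± 0.03904 = (0.570, 0.648).

(0.570, 0.648)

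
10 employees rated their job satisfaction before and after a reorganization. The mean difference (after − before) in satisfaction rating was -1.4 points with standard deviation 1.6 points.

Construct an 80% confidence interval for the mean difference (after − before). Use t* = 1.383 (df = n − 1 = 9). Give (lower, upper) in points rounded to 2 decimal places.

(-2.10, -0.70)

This is a matched-pairs design, so SE = s_d/√n = 1.6/√10 = 0.5060.
Margin = 1.383 × 0.5060 = 0.6998; the interval is -1.4 ± 0.6998 = (-2.10, -0.70).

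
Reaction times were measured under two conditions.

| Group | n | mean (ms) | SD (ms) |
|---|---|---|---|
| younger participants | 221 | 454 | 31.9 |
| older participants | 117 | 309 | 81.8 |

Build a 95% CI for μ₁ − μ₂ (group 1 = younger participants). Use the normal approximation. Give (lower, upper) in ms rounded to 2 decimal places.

Per-group SEs: s₁/√n₁ = 31.9/√221 = 2.1458, s₂/√n₂ = 81.8/√117 = 7.5624.
Unpooled SE of the difference: √(4.60445764 + 57.18989376) = 7.8609.
Margin of error = z* · SE = 1.960 × 7.8609 = 15.4074.
x̄₁ − x̄₂ = 454 − 309 = 145.0000.
CI: 145.0000 ± 15.4074 = (129.59, 160.41).

(129.59, 160.41)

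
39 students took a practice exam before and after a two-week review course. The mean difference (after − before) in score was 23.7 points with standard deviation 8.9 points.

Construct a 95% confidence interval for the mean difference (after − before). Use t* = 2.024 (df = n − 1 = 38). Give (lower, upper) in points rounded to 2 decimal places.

(20.82, 26.58)

Paired design: SE = s_d/√n = 8.9/√39 = 1.4251.
t* = 2.024; margin of error = 2.024 × 1.4251 = 2.8844.
23.7 ± 2.8844 → (20.82, 26.58).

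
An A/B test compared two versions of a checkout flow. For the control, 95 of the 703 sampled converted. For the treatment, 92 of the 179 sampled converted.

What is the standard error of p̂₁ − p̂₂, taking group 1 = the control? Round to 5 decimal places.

0.03952

First, p̂₁ = 95/703 = 0.1351; p̂₂ = 92/179 = 0.5140.
The two standard errors are √(0.1351×0.8649/703) = 0.01289 and √(0.5140×0.4860/179) = 0.03736.
Because the samples are independent, SE_diff = √(0.01289² + 0.03736²) = 0.03952.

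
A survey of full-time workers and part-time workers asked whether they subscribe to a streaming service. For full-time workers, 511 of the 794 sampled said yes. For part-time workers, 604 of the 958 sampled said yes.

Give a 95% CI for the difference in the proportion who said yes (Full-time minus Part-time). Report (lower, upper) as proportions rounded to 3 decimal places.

Sample proportions: 511/794 = 0.6436, 604/958 = 0.6305.
Each SE is √(p̂(1−p̂)/n): √(0.6436·0.3564/794) = 0.01700 and √(0.6305·0.3695/958) = 0.01559.
SE(p̂₁ − p̂₂) = √(SE₁² + SE₂²) = √(0.000289 + 0.0002430481) = 0.02307, since the two samples are independent.
At 95% confidence z* = 1.960; margin = 1.960 × 0.02307 = 0.04522.
The difference is 0.6436 − 0.6305 = 0.0131, so the interval is 0.0131 ± 0.04522 = (-0.032, 0.058).

(-0.032, 0.058)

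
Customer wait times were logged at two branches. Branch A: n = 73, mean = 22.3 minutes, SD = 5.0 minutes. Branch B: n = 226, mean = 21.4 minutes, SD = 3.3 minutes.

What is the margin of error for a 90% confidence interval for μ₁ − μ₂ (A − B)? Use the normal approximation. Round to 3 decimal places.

1.028

Per-group SEs: s₁/√n₁ = 5.0/√73 = 0.5852, s₂/√n₂ = 3.3/√226 = 0.2195.
Unpooled SE of the difference: √(0.34245904 + 0.04818025) = 0.6250.
Margin of error = z* · SE = 1.645 × 0.6250 = 1.0281.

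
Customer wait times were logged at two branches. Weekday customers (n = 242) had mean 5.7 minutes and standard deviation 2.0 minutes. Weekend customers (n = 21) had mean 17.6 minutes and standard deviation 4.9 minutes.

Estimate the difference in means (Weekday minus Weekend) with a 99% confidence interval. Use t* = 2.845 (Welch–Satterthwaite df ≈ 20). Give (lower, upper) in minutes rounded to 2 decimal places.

(-14.96, -8.84)

Per-group SEs: s₁/√n₁ = 2.0/√242 = 0.1286, s₂/√n₂ = 4.9/√21 = 1.0693.
Unpooled SE of the difference: √(0.01653796 + 1.14340249) = 1.0770.
Margin of error = t* · SE = 2.845 × 1.0770 = 3.0641.
x̄₁ − x̄₂ = 5.7 − 17.6 = -11.9000.
CI: -11.9000 ± 3.0641 = (-14.96, -8.84).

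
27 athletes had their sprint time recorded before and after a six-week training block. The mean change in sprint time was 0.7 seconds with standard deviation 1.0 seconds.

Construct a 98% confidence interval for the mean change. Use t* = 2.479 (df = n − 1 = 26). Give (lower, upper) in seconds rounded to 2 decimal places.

(0.22, 1.18)

This is a matched-pairs design, so SE = s_d/√n = 1.0/√27 = 0.1925.
Margin = 2.479 × 0.1925 = 0.4772; the interval is 0.7 ± 0.4772 = (0.22, 1.18).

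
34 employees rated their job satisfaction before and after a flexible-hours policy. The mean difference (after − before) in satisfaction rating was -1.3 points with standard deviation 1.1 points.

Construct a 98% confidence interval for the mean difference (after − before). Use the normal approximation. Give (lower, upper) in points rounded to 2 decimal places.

(-1.74, -0.86)

Paired design: SE = s_d/√n = 1.1/√34 = 0.1886.
z* = 2.326; margin of error = 2.326 × 0.1886 = 0.4387.
-1.3 ± 0.4387 → (-1.74, -0.86).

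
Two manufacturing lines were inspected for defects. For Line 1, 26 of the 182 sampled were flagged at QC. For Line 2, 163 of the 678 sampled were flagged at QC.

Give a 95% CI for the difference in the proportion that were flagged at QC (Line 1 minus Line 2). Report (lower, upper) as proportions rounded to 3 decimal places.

(-0.158, -0.037)

Sample proportions: 26/182 = 0.1429, 163/678 = 0.2404.
Each SE is √(p̂(1−p̂)/n): √(0.1429·0.8571/182) = 0.02594 and √(0.2404·0.7596/678) = 0.01641.
SE(p̂₁ − p̂₂) = √(SE₁² + SE₂²) = √(0.0006728836 + 0.0002692881) = 0.03069, since the two samples are independent.
At 95% confidence z* = 1.960; margin = 1.960 × 0.03069 = 0.06015.
The difference is 0.1429 − 0.2404 = -0.0975, so the interval is -0.0975 ± 0.06015 = (-0.158, -0.037).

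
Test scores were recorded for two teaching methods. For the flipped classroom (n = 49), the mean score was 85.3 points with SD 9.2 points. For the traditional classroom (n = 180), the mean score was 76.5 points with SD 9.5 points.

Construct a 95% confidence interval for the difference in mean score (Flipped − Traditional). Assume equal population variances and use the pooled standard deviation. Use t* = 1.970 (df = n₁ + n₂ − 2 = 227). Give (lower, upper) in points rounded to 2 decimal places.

Pooled variance s_p² = [48·9.2² + 179·9.5²] / (49+180−2) = 89.0637, so s_p = 9.4374.
SE_diff = s_p·√(1/n₁ + 1/n₂) = 9.4374·√(1/49 + 1/180) = 1.5207.
t* = 1.970; margin = 1.970 × 1.5207 = 2.9958.
Difference = 85.3 − 76.5 = 8.8000.
8.8000 ± 2.9958 → (5.80, 11.80).

(5.80, 11.80)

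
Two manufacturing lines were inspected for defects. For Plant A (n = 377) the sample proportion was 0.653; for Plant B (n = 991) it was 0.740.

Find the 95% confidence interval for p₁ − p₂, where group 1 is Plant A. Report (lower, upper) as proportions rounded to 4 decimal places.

(-0.1423, -0.0317)

SE₁ = √(p̂₁(1−p̂₁)/n₁) = √(0.6530·0.3470/377) = 0.02452; SE₂ = √(0.7400·0.2600/991) = 0.01393.
Independent samples: SE of the difference = √(SE₁² + SE₂²) = √(0.0006012304 + 0.0001940449) = 0.02820.
z* for 95% confidence is 1.960, so the margin of error is 1.960 × 0.02820 = 0.05527.
Point estimate p̂₁ − p̂₂ = 0.6530 − 0.7400 = -0.0870.
-0.0870 ± 0.05527 → (-0.1423, -0.0317).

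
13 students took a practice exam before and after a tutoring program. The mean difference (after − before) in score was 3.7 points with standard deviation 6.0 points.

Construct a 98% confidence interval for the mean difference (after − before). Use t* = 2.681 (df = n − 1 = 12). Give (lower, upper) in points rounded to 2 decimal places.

(-0.76, 8.16)

Paired design: SE = s_d/√n = 6.0/√13 = 1.6641.
t* = 2.681; margin of error = 2.681 × 1.6641 = 4.4615.
3.7 ± 4.4615 → (-0.76, 8.16).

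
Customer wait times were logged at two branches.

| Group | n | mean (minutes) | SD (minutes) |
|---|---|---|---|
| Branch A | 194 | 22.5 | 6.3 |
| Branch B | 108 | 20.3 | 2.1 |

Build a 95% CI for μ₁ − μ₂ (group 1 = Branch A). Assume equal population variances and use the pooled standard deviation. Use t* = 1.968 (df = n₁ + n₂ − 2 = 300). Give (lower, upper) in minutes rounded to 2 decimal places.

(0.97, 3.43)

Pooled variance s_p² = [193·6.3² + 107·2.1²] / (194+108−2) = 27.1068, so s_p = 5.2064.
SE_diff = s_p·√(1/n₁ + 1/n₂) = 5.2064·√(1/194 + 1/108) = 0.6251.
t* = 1.968; margin = 1.968 × 0.6251 = 1.2302.
Difference = 22.5 − 20.3 = 2.2000.
2.2000 ± 1.2302 → (0.97, 3.43).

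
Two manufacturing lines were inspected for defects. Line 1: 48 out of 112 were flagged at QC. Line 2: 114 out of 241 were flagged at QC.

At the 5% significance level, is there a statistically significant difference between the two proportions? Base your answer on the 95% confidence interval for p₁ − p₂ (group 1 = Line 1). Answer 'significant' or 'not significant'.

not significant

Sample proportions: 48/112 = 0.4286, 114/241 = 0.4730.
Each SE is √(p̂(1−p̂)/n): √(0.4286·0.5714/112) = 0.04676 and √(0.4730·0.5270/241) = 0.03216.
SE(p̂₁ − p̂₂) = √(SE₁² + SE₂²) = √(0.0021864976 + 0.0010342656) = 0.05675, since the two samples are independent.
At 95% confidence z* = 1.960; margin = 1.960 × 0.05675 = 0.11123.
The difference is 0.4286 − 0.4730 = -0.0444, so the interval is -0.0444 ± 0.11123 = (-0.15563, 0.06683).
The interval (-0.15563, 0.06683) contains 0, so the difference is not significant.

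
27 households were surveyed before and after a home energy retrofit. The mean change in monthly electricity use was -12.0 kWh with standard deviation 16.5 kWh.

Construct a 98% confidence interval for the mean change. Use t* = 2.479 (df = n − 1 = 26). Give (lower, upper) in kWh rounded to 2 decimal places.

This is a matched-pairs design, so SE = s_d/√n = 16.5/√27 = 3.1754.
Margin = 2.479 × 3.1754 = 7.8718; the interval is -12.0 ± 7.8718 = (-19.87, -4.13).

(-19.87, -4.13)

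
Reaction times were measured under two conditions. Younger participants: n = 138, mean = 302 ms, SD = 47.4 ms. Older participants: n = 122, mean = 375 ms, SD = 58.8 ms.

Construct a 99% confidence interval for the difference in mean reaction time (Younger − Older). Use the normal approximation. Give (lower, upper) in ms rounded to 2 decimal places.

Standard errors of each mean: 47.4/√138 = 4.0350 and 58.8/√122 = 5.3235.
SE(x̄₁ − x̄₂) = √(4.0350² + 5.3235²) = 6.6799 for independent samples with unequal variances.
With z* = 2.576, the margin is 2.576 × 6.6799 = 17.2074.
x̄₁ − x̄₂ = 302 − 375 = -73.0000; the interval is -73.0000 ± 17.2074 = (-90.21, -55.79).

(-90.21, -55.79)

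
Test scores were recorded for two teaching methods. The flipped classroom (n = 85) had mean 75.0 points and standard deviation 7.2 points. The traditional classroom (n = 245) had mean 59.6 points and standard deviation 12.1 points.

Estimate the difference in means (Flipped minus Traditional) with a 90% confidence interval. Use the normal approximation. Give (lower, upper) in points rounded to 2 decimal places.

(13.59, 17.21)

SE₁ = s₁/√n₁ = 7.2/√85 = 0.7809; SE₂ = 12.1/√245 = 0.7730.
Independent samples, unequal variances: SE_diff = √(SE₁² + SE₂²) = √(0.60980481 + 0.597529) = 1.0988.
z* = 1.645, so margin of error = 1.645 × 1.0988 = 1.8075.
Difference in means = 75.0 − 59.6 = 15.4000.
15.4000 ± 1.8075 → (13.59, 17.21).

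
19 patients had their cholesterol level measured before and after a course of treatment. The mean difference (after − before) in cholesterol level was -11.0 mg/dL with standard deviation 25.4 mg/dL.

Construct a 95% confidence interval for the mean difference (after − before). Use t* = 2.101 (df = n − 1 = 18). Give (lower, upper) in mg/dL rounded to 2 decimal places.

(-23.24, 1.24)

This is a matched-pairs design, so SE = s_d/√n = 25.4/√19 = 5.8272.
Margin = 2.101 × 5.8272 = 12.2429; the interval is -11.0 ± 12.2429 = (-23.24, 1.24).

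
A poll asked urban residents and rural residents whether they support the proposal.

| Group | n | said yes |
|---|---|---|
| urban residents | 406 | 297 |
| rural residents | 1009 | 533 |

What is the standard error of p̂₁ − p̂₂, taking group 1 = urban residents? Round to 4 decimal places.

0.0270

First, p̂₁ = 297/406 = 0.7315; p̂₂ = 533/1009 = 0.5282.
The two standard errors are √(0.7315×0.2685/406) = 0.02199 and √(0.5282×0.4718/1009) = 0.01572.
Because the samples are independent, SE_diff = √(0.02199² + 0.01572²) = 0.02703.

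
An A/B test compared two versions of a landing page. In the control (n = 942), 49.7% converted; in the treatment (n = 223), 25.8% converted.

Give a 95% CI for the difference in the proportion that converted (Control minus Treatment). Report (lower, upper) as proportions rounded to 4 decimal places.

SE₁ = √(p̂₁(1−p̂₁)/n₁) = √(0.4970·0.5030/942) = 0.01629; SE₂ = √(0.2580·0.7420/223) = 0.02930.
Independent samples: SE of the difference = √(SE₁² + SE₂²) = √(0.0002653641 + 0.00085849) = 0.03352.
z* for 95% confidence is 1.960, so the margin of error is 1.960 × 0.03352 = 0.06570.
Point estimate p̂₁ − p̂₂ = 0.4970 − 0.2580 = 0.2390.
0.2390 ± 0.06570 → (0.1733, 0.3047).

(0.1733, 0.3047)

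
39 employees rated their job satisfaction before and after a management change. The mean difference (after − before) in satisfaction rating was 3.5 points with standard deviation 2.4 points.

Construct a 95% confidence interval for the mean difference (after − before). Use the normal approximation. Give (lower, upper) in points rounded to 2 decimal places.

(2.75, 4.25)

Paired design: SE = s_d/√n = 2.4/√39 = 0.3843.
z* = 1.960; margin of error = 1.960 × 0.3843 = 0.7532.
3.5 ± 0.7532 → (2.75, 4.25).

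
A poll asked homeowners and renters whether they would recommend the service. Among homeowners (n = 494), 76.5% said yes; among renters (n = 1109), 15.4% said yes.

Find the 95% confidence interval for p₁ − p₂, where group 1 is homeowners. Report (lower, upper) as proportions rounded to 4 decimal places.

(0.5680, 0.6540)

Each SE is √(p̂(1−p̂)/n): √(0.7650·0.2350/494) = 0.01908 and √(0.1540·0.8460/1109) = 0.01084.
SE(p̂₁ − p̂₂) = √(SE₁² + SE₂²) = √(0.0003640464 + 0.0001175056) = 0.02194, since the two samples are independent.
At 95% confidence z* = 1.960; margin = 1.960 × 0.02194 = 0.04300.
The difference is 0.7650 − 0.1540 = 0.6110, so the interval is 0.6110 ± 0.04300 = (0.5680, 0.6540).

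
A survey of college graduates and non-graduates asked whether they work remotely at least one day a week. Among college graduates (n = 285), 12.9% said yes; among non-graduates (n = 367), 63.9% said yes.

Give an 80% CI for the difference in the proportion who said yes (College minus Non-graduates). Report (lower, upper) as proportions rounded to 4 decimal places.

Each SE is √(p̂(1−p̂)/n): √(0.1290·0.8710/285) = 0.01986 and √(0.6390·0.3610/367) = 0.02507.
SE(p̂₁ − p̂₂) = √(SE₁² + SE₂²) = √(0.0003944196 + 0.0006285049) = 0.03198, since the two samples are independent.
At 80% confidence z* = 1.282; margin = 1.282 × 0.03198 = 0.04100.
The difference is 0.1290 − 0.6390 = -0.5100, so the interval is -0.5100 ± 0.04100 = (-0.5510, -0.4690).

(-0.5510, -0.4690)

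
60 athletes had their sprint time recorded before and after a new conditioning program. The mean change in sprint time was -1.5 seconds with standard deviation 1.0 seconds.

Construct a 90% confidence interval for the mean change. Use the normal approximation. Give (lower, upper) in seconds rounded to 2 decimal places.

Paired design: SE = s_d/√n = 1.0/√60 = 0.1291.
z* = 1.645; margin of error = 1.645 × 0.1291 = 0.2124.
-1.5 ± 0.2124 → (-1.71, -1.29).

(-1.71, -1.29)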